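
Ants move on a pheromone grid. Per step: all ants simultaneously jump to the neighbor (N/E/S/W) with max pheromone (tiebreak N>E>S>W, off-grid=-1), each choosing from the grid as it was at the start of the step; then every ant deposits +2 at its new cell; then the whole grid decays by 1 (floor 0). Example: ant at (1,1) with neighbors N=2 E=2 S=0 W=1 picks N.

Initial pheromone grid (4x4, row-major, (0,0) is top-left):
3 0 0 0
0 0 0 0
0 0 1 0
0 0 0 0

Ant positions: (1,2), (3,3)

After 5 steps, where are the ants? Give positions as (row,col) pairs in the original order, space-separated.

Step 1: ant0:(1,2)->S->(2,2) | ant1:(3,3)->N->(2,3)
  grid max=2 at (0,0)
Step 2: ant0:(2,2)->E->(2,3) | ant1:(2,3)->W->(2,2)
  grid max=3 at (2,2)
Step 3: ant0:(2,3)->W->(2,2) | ant1:(2,2)->E->(2,3)
  grid max=4 at (2,2)
Step 4: ant0:(2,2)->E->(2,3) | ant1:(2,3)->W->(2,2)
  grid max=5 at (2,2)
Step 5: ant0:(2,3)->W->(2,2) | ant1:(2,2)->E->(2,3)
  grid max=6 at (2,2)

(2,2) (2,3)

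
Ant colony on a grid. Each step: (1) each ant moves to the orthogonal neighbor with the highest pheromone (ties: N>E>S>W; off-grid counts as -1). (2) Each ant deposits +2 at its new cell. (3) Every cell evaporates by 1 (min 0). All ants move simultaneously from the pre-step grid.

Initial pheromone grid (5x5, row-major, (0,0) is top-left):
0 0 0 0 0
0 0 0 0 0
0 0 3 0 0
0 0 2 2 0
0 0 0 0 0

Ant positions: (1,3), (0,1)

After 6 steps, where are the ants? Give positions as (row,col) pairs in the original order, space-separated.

Step 1: ant0:(1,3)->N->(0,3) | ant1:(0,1)->E->(0,2)
  grid max=2 at (2,2)
Step 2: ant0:(0,3)->W->(0,2) | ant1:(0,2)->E->(0,3)
  grid max=2 at (0,2)
Step 3: ant0:(0,2)->E->(0,3) | ant1:(0,3)->W->(0,2)
  grid max=3 at (0,2)
Step 4: ant0:(0,3)->W->(0,2) | ant1:(0,2)->E->(0,3)
  grid max=4 at (0,2)
Step 5: ant0:(0,2)->E->(0,3) | ant1:(0,3)->W->(0,2)
  grid max=5 at (0,2)
Step 6: ant0:(0,3)->W->(0,2) | ant1:(0,2)->E->(0,3)
  grid max=6 at (0,2)

(0,2) (0,3)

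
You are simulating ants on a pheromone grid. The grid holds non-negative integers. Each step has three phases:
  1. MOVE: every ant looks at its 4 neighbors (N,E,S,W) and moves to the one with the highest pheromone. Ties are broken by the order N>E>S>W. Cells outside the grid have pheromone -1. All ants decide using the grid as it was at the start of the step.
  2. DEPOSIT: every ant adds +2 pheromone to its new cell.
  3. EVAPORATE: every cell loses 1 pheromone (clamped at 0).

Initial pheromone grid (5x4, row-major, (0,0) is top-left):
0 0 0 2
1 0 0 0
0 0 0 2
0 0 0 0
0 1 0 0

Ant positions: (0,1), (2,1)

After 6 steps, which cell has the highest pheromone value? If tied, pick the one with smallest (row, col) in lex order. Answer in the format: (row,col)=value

Answer: (0,3)=6

Derivation:
Step 1: ant0:(0,1)->E->(0,2) | ant1:(2,1)->N->(1,1)
  grid max=1 at (0,2)
Step 2: ant0:(0,2)->E->(0,3) | ant1:(1,1)->N->(0,1)
  grid max=2 at (0,3)
Step 3: ant0:(0,3)->S->(1,3) | ant1:(0,1)->E->(0,2)
  grid max=1 at (0,2)
Step 4: ant0:(1,3)->N->(0,3) | ant1:(0,2)->E->(0,3)
  grid max=4 at (0,3)
Step 5: ant0:(0,3)->S->(1,3) | ant1:(0,3)->S->(1,3)
  grid max=3 at (0,3)
Step 6: ant0:(1,3)->N->(0,3) | ant1:(1,3)->N->(0,3)
  grid max=6 at (0,3)
Final grid:
  0 0 0 6
  0 0 0 2
  0 0 0 0
  0 0 0 0
  0 0 0 0
Max pheromone 6 at (0,3)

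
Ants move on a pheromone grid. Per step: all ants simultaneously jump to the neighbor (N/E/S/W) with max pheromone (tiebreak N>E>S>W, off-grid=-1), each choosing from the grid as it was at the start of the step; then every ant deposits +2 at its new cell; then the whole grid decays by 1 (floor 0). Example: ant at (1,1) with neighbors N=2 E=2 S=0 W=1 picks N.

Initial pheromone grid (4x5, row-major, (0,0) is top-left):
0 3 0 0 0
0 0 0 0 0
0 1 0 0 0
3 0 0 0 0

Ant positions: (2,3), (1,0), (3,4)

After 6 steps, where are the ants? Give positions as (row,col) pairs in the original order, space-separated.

Step 1: ant0:(2,3)->N->(1,3) | ant1:(1,0)->N->(0,0) | ant2:(3,4)->N->(2,4)
  grid max=2 at (0,1)
Step 2: ant0:(1,3)->N->(0,3) | ant1:(0,0)->E->(0,1) | ant2:(2,4)->N->(1,4)
  grid max=3 at (0,1)
Step 3: ant0:(0,3)->E->(0,4) | ant1:(0,1)->E->(0,2) | ant2:(1,4)->N->(0,4)
  grid max=3 at (0,4)
Step 4: ant0:(0,4)->S->(1,4) | ant1:(0,2)->W->(0,1) | ant2:(0,4)->S->(1,4)
  grid max=3 at (0,1)
Step 5: ant0:(1,4)->N->(0,4) | ant1:(0,1)->E->(0,2) | ant2:(1,4)->N->(0,4)
  grid max=5 at (0,4)
Step 6: ant0:(0,4)->S->(1,4) | ant1:(0,2)->W->(0,1) | ant2:(0,4)->S->(1,4)
  grid max=5 at (1,4)

(1,4) (0,1) (1,4)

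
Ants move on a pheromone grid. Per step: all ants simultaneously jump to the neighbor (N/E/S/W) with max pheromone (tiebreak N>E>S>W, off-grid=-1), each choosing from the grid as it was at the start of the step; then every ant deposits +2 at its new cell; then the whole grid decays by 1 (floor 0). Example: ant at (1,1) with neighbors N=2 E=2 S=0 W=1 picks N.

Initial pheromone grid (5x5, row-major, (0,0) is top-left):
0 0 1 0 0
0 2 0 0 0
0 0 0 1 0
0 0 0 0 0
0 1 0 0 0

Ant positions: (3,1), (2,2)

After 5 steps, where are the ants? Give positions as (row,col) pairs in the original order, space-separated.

Step 1: ant0:(3,1)->S->(4,1) | ant1:(2,2)->E->(2,3)
  grid max=2 at (2,3)
Step 2: ant0:(4,1)->N->(3,1) | ant1:(2,3)->N->(1,3)
  grid max=1 at (1,3)
Step 3: ant0:(3,1)->S->(4,1) | ant1:(1,3)->S->(2,3)
  grid max=2 at (2,3)
Step 4: ant0:(4,1)->N->(3,1) | ant1:(2,3)->N->(1,3)
  grid max=1 at (1,3)
Step 5: ant0:(3,1)->S->(4,1) | ant1:(1,3)->S->(2,3)
  grid max=2 at (2,3)

(4,1) (2,3)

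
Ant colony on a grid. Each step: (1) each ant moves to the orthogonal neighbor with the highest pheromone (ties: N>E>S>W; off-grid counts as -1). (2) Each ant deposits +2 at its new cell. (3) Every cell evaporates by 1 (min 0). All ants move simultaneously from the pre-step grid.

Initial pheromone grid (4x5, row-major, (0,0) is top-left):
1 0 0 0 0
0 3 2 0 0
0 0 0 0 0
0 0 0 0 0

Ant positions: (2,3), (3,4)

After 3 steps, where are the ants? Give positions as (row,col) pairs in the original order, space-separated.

Step 1: ant0:(2,3)->N->(1,3) | ant1:(3,4)->N->(2,4)
  grid max=2 at (1,1)
Step 2: ant0:(1,3)->W->(1,2) | ant1:(2,4)->N->(1,4)
  grid max=2 at (1,2)
Step 3: ant0:(1,2)->W->(1,1) | ant1:(1,4)->N->(0,4)
  grid max=2 at (1,1)

(1,1) (0,4)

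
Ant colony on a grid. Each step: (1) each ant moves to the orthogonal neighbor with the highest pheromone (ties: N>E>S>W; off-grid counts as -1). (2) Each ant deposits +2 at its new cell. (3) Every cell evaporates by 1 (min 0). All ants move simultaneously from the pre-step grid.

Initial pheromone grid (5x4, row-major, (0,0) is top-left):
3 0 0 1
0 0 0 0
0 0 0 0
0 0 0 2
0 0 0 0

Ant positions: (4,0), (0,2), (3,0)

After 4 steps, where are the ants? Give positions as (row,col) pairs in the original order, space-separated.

Step 1: ant0:(4,0)->N->(3,0) | ant1:(0,2)->E->(0,3) | ant2:(3,0)->N->(2,0)
  grid max=2 at (0,0)
Step 2: ant0:(3,0)->N->(2,0) | ant1:(0,3)->S->(1,3) | ant2:(2,0)->S->(3,0)
  grid max=2 at (2,0)
Step 3: ant0:(2,0)->S->(3,0) | ant1:(1,3)->N->(0,3) | ant2:(3,0)->N->(2,0)
  grid max=3 at (2,0)
Step 4: ant0:(3,0)->N->(2,0) | ant1:(0,3)->S->(1,3) | ant2:(2,0)->S->(3,0)
  grid max=4 at (2,0)

(2,0) (1,3) (3,0)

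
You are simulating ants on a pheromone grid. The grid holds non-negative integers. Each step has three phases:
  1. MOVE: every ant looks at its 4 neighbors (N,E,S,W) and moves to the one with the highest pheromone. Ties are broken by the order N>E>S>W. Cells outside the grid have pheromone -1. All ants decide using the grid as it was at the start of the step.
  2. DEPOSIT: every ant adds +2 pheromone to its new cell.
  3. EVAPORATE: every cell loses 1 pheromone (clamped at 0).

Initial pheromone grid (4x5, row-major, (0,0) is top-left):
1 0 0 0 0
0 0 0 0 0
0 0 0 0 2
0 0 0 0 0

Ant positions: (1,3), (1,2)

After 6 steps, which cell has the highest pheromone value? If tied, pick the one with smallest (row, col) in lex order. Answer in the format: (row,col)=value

Answer: (0,2)=6

Derivation:
Step 1: ant0:(1,3)->N->(0,3) | ant1:(1,2)->N->(0,2)
  grid max=1 at (0,2)
Step 2: ant0:(0,3)->W->(0,2) | ant1:(0,2)->E->(0,3)
  grid max=2 at (0,2)
Step 3: ant0:(0,2)->E->(0,3) | ant1:(0,3)->W->(0,2)
  grid max=3 at (0,2)
Step 4: ant0:(0,3)->W->(0,2) | ant1:(0,2)->E->(0,3)
  grid max=4 at (0,2)
Step 5: ant0:(0,2)->E->(0,3) | ant1:(0,3)->W->(0,2)
  grid max=5 at (0,2)
Step 6: ant0:(0,3)->W->(0,2) | ant1:(0,2)->E->(0,3)
  grid max=6 at (0,2)
Final grid:
  0 0 6 6 0
  0 0 0 0 0
  0 0 0 0 0
  0 0 0 0 0
Max pheromone 6 at (0,2)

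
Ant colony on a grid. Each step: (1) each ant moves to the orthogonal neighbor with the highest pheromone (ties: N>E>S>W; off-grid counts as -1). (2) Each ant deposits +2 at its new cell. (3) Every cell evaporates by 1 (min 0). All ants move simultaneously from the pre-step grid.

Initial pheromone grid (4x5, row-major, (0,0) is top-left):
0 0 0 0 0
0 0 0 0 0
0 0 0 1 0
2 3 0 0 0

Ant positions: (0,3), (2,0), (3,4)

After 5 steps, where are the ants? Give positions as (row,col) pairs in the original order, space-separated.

Step 1: ant0:(0,3)->E->(0,4) | ant1:(2,0)->S->(3,0) | ant2:(3,4)->N->(2,4)
  grid max=3 at (3,0)
Step 2: ant0:(0,4)->S->(1,4) | ant1:(3,0)->E->(3,1) | ant2:(2,4)->N->(1,4)
  grid max=3 at (1,4)
Step 3: ant0:(1,4)->N->(0,4) | ant1:(3,1)->W->(3,0) | ant2:(1,4)->N->(0,4)
  grid max=3 at (0,4)
Step 4: ant0:(0,4)->S->(1,4) | ant1:(3,0)->E->(3,1) | ant2:(0,4)->S->(1,4)
  grid max=5 at (1,4)
Step 5: ant0:(1,4)->N->(0,4) | ant1:(3,1)->W->(3,0) | ant2:(1,4)->N->(0,4)
  grid max=5 at (0,4)

(0,4) (3,0) (0,4)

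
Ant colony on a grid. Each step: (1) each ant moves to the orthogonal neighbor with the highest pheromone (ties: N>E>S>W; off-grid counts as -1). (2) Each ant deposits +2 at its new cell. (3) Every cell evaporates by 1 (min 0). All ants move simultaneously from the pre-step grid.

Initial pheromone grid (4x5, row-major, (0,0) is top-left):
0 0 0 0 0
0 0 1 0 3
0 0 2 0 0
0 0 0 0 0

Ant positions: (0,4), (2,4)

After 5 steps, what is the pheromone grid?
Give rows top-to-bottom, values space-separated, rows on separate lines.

After step 1: ants at (1,4),(1,4)
  0 0 0 0 0
  0 0 0 0 6
  0 0 1 0 0
  0 0 0 0 0
After step 2: ants at (0,4),(0,4)
  0 0 0 0 3
  0 0 0 0 5
  0 0 0 0 0
  0 0 0 0 0
After step 3: ants at (1,4),(1,4)
  0 0 0 0 2
  0 0 0 0 8
  0 0 0 0 0
  0 0 0 0 0
After step 4: ants at (0,4),(0,4)
  0 0 0 0 5
  0 0 0 0 7
  0 0 0 0 0
  0 0 0 0 0
After step 5: ants at (1,4),(1,4)
  0 0 0 0 4
  0 0 0 0 10
  0 0 0 0 0
  0 0 0 0 0

0 0 0 0 4
0 0 0 0 10
0 0 0 0 0
0 0 0 0 0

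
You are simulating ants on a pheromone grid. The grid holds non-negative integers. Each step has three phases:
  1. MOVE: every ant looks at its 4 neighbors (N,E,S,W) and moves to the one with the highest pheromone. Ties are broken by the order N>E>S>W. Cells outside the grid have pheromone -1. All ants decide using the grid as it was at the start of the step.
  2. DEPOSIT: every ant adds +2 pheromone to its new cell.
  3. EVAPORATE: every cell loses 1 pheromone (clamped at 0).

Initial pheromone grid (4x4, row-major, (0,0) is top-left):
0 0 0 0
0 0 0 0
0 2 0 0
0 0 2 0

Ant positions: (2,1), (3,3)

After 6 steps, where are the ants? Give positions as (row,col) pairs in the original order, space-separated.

Step 1: ant0:(2,1)->N->(1,1) | ant1:(3,3)->W->(3,2)
  grid max=3 at (3,2)
Step 2: ant0:(1,1)->S->(2,1) | ant1:(3,2)->N->(2,2)
  grid max=2 at (2,1)
Step 3: ant0:(2,1)->E->(2,2) | ant1:(2,2)->S->(3,2)
  grid max=3 at (3,2)
Step 4: ant0:(2,2)->S->(3,2) | ant1:(3,2)->N->(2,2)
  grid max=4 at (3,2)
Step 5: ant0:(3,2)->N->(2,2) | ant1:(2,2)->S->(3,2)
  grid max=5 at (3,2)
Step 6: ant0:(2,2)->S->(3,2) | ant1:(3,2)->N->(2,2)
  grid max=6 at (3,2)

(3,2) (2,2)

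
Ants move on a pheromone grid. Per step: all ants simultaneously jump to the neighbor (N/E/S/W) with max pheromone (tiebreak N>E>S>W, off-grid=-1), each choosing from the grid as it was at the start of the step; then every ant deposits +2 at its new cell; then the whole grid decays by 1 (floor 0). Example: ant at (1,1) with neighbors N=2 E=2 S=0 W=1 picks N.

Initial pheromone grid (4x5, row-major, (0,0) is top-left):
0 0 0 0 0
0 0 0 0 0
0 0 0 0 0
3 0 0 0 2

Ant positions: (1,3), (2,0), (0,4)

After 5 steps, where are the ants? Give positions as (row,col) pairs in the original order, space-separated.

Step 1: ant0:(1,3)->N->(0,3) | ant1:(2,0)->S->(3,0) | ant2:(0,4)->S->(1,4)
  grid max=4 at (3,0)
Step 2: ant0:(0,3)->E->(0,4) | ant1:(3,0)->N->(2,0) | ant2:(1,4)->N->(0,4)
  grid max=3 at (0,4)
Step 3: ant0:(0,4)->S->(1,4) | ant1:(2,0)->S->(3,0) | ant2:(0,4)->S->(1,4)
  grid max=4 at (3,0)
Step 4: ant0:(1,4)->N->(0,4) | ant1:(3,0)->N->(2,0) | ant2:(1,4)->N->(0,4)
  grid max=5 at (0,4)
Step 5: ant0:(0,4)->S->(1,4) | ant1:(2,0)->S->(3,0) | ant2:(0,4)->S->(1,4)
  grid max=5 at (1,4)

(1,4) (3,0) (1,4)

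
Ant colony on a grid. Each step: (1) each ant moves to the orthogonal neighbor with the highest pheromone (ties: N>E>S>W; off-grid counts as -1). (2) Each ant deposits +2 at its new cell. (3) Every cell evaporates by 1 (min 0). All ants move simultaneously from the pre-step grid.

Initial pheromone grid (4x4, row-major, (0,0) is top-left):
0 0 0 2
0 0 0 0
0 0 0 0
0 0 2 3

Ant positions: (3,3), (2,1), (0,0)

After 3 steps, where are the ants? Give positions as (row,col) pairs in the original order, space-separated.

Step 1: ant0:(3,3)->W->(3,2) | ant1:(2,1)->N->(1,1) | ant2:(0,0)->E->(0,1)
  grid max=3 at (3,2)
Step 2: ant0:(3,2)->E->(3,3) | ant1:(1,1)->N->(0,1) | ant2:(0,1)->S->(1,1)
  grid max=3 at (3,3)
Step 3: ant0:(3,3)->W->(3,2) | ant1:(0,1)->S->(1,1) | ant2:(1,1)->N->(0,1)
  grid max=3 at (0,1)

(3,2) (1,1) (0,1)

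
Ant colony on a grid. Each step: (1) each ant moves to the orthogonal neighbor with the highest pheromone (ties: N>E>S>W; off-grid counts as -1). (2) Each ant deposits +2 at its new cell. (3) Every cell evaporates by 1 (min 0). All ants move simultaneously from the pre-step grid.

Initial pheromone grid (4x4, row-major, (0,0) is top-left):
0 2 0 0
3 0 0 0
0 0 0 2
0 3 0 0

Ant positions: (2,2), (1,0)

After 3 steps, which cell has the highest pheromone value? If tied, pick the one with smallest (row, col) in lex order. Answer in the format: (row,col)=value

Step 1: ant0:(2,2)->E->(2,3) | ant1:(1,0)->N->(0,0)
  grid max=3 at (2,3)
Step 2: ant0:(2,3)->N->(1,3) | ant1:(0,0)->S->(1,0)
  grid max=3 at (1,0)
Step 3: ant0:(1,3)->S->(2,3) | ant1:(1,0)->N->(0,0)
  grid max=3 at (2,3)
Final grid:
  1 0 0 0
  2 0 0 0
  0 0 0 3
  0 0 0 0
Max pheromone 3 at (2,3)

Answer: (2,3)=3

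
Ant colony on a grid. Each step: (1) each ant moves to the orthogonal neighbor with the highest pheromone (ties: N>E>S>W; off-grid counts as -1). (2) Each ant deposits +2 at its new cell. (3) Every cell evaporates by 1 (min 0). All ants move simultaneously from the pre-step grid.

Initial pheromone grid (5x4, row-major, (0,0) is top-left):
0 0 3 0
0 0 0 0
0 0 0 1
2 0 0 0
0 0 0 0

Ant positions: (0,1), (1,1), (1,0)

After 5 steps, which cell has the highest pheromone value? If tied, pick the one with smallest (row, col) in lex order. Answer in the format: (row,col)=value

Answer: (0,2)=12

Derivation:
Step 1: ant0:(0,1)->E->(0,2) | ant1:(1,1)->N->(0,1) | ant2:(1,0)->N->(0,0)
  grid max=4 at (0,2)
Step 2: ant0:(0,2)->W->(0,1) | ant1:(0,1)->E->(0,2) | ant2:(0,0)->E->(0,1)
  grid max=5 at (0,2)
Step 3: ant0:(0,1)->E->(0,2) | ant1:(0,2)->W->(0,1) | ant2:(0,1)->E->(0,2)
  grid max=8 at (0,2)
Step 4: ant0:(0,2)->W->(0,1) | ant1:(0,1)->E->(0,2) | ant2:(0,2)->W->(0,1)
  grid max=9 at (0,2)
Step 5: ant0:(0,1)->E->(0,2) | ant1:(0,2)->W->(0,1) | ant2:(0,1)->E->(0,2)
  grid max=12 at (0,2)
Final grid:
  0 9 12 0
  0 0 0 0
  0 0 0 0
  0 0 0 0
  0 0 0 0
Max pheromone 12 at (0,2)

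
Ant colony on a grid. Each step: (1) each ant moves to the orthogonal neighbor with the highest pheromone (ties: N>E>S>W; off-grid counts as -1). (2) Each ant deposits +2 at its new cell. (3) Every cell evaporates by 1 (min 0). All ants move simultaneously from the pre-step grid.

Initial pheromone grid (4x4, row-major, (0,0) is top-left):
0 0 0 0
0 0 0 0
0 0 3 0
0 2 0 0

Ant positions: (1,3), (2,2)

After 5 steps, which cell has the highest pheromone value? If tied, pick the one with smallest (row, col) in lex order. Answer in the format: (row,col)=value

Answer: (2,2)=2

Derivation:
Step 1: ant0:(1,3)->N->(0,3) | ant1:(2,2)->N->(1,2)
  grid max=2 at (2,2)
Step 2: ant0:(0,3)->S->(1,3) | ant1:(1,2)->S->(2,2)
  grid max=3 at (2,2)
Step 3: ant0:(1,3)->N->(0,3) | ant1:(2,2)->N->(1,2)
  grid max=2 at (2,2)
Step 4: ant0:(0,3)->S->(1,3) | ant1:(1,2)->S->(2,2)
  grid max=3 at (2,2)
Step 5: ant0:(1,3)->N->(0,3) | ant1:(2,2)->N->(1,2)
  grid max=2 at (2,2)
Final grid:
  0 0 0 1
  0 0 1 0
  0 0 2 0
  0 0 0 0
Max pheromone 2 at (2,2)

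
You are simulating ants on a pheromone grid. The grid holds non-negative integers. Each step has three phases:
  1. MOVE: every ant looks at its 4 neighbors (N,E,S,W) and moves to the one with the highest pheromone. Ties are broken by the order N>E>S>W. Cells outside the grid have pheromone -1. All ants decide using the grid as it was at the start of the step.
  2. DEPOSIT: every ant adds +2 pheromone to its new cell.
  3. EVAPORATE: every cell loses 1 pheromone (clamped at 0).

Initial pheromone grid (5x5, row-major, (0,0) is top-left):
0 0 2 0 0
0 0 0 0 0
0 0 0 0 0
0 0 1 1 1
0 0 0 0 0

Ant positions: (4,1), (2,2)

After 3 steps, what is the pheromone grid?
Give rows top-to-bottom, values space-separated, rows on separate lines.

After step 1: ants at (3,1),(3,2)
  0 0 1 0 0
  0 0 0 0 0
  0 0 0 0 0
  0 1 2 0 0
  0 0 0 0 0
After step 2: ants at (3,2),(3,1)
  0 0 0 0 0
  0 0 0 0 0
  0 0 0 0 0
  0 2 3 0 0
  0 0 0 0 0
After step 3: ants at (3,1),(3,2)
  0 0 0 0 0
  0 0 0 0 0
  0 0 0 0 0
  0 3 4 0 0
  0 0 0 0 0

0 0 0 0 0
0 0 0 0 0
0 0 0 0 0
0 3 4 0 0
0 0 0 0 0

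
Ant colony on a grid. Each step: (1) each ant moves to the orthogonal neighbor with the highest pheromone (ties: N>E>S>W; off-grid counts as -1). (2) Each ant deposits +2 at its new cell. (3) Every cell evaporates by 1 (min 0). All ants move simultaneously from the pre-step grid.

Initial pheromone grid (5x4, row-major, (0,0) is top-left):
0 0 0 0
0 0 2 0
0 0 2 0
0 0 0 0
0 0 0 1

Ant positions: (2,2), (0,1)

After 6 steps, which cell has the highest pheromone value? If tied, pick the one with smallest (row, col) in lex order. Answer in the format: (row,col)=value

Answer: (1,2)=8

Derivation:
Step 1: ant0:(2,2)->N->(1,2) | ant1:(0,1)->E->(0,2)
  grid max=3 at (1,2)
Step 2: ant0:(1,2)->N->(0,2) | ant1:(0,2)->S->(1,2)
  grid max=4 at (1,2)
Step 3: ant0:(0,2)->S->(1,2) | ant1:(1,2)->N->(0,2)
  grid max=5 at (1,2)
Step 4: ant0:(1,2)->N->(0,2) | ant1:(0,2)->S->(1,2)
  grid max=6 at (1,2)
Step 5: ant0:(0,2)->S->(1,2) | ant1:(1,2)->N->(0,2)
  grid max=7 at (1,2)
Step 6: ant0:(1,2)->N->(0,2) | ant1:(0,2)->S->(1,2)
  grid max=8 at (1,2)
Final grid:
  0 0 6 0
  0 0 8 0
  0 0 0 0
  0 0 0 0
  0 0 0 0
Max pheromone 8 at (1,2)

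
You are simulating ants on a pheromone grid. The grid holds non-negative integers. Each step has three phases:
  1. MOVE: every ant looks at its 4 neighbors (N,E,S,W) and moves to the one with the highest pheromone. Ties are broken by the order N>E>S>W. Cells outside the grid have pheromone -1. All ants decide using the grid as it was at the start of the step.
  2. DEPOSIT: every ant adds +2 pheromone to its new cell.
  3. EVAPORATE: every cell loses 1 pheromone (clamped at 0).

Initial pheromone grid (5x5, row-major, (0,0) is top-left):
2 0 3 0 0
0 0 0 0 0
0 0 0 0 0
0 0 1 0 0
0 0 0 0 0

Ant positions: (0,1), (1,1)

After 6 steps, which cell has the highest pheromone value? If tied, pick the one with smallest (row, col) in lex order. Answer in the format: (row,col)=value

Answer: (0,2)=9

Derivation:
Step 1: ant0:(0,1)->E->(0,2) | ant1:(1,1)->N->(0,1)
  grid max=4 at (0,2)
Step 2: ant0:(0,2)->W->(0,1) | ant1:(0,1)->E->(0,2)
  grid max=5 at (0,2)
Step 3: ant0:(0,1)->E->(0,2) | ant1:(0,2)->W->(0,1)
  grid max=6 at (0,2)
Step 4: ant0:(0,2)->W->(0,1) | ant1:(0,1)->E->(0,2)
  grid max=7 at (0,2)
Step 5: ant0:(0,1)->E->(0,2) | ant1:(0,2)->W->(0,1)
  grid max=8 at (0,2)
Step 6: ant0:(0,2)->W->(0,1) | ant1:(0,1)->E->(0,2)
  grid max=9 at (0,2)
Final grid:
  0 6 9 0 0
  0 0 0 0 0
  0 0 0 0 0
  0 0 0 0 0
  0 0 0 0 0
Max pheromone 9 at (0,2)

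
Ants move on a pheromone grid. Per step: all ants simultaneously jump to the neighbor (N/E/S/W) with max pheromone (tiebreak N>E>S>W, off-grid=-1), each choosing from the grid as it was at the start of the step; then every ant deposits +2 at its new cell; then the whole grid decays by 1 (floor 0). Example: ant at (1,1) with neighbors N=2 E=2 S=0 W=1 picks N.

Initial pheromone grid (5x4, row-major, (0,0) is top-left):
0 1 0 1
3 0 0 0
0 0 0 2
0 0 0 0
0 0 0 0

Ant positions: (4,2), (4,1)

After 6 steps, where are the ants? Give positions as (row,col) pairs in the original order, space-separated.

Step 1: ant0:(4,2)->N->(3,2) | ant1:(4,1)->N->(3,1)
  grid max=2 at (1,0)
Step 2: ant0:(3,2)->W->(3,1) | ant1:(3,1)->E->(3,2)
  grid max=2 at (3,1)
Step 3: ant0:(3,1)->E->(3,2) | ant1:(3,2)->W->(3,1)
  grid max=3 at (3,1)
Step 4: ant0:(3,2)->W->(3,1) | ant1:(3,1)->E->(3,2)
  grid max=4 at (3,1)
Step 5: ant0:(3,1)->E->(3,2) | ant1:(3,2)->W->(3,1)
  grid max=5 at (3,1)
Step 6: ant0:(3,2)->W->(3,1) | ant1:(3,1)->E->(3,2)
  grid max=6 at (3,1)

(3,1) (3,2)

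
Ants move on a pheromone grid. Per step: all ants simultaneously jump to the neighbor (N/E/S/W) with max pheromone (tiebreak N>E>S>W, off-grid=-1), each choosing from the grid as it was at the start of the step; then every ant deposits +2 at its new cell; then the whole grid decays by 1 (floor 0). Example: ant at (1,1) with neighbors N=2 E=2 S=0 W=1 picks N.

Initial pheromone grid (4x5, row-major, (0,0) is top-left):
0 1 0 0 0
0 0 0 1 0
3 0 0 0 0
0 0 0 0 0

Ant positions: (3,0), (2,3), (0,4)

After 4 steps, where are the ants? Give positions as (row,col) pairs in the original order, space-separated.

Step 1: ant0:(3,0)->N->(2,0) | ant1:(2,3)->N->(1,3) | ant2:(0,4)->S->(1,4)
  grid max=4 at (2,0)
Step 2: ant0:(2,0)->N->(1,0) | ant1:(1,3)->E->(1,4) | ant2:(1,4)->W->(1,3)
  grid max=3 at (1,3)
Step 3: ant0:(1,0)->S->(2,0) | ant1:(1,4)->W->(1,3) | ant2:(1,3)->E->(1,4)
  grid max=4 at (1,3)
Step 4: ant0:(2,0)->N->(1,0) | ant1:(1,3)->E->(1,4) | ant2:(1,4)->W->(1,3)
  grid max=5 at (1,3)

(1,0) (1,4) (1,3)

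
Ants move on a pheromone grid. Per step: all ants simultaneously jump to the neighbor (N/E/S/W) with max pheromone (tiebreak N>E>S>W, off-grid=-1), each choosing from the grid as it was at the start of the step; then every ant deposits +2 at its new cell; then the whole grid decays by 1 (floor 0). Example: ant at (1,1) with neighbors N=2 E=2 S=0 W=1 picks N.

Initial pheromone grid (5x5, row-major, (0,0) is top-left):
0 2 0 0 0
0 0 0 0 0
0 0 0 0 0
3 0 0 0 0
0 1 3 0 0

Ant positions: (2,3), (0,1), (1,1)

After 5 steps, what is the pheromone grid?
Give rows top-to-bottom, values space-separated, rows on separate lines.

After step 1: ants at (1,3),(0,2),(0,1)
  0 3 1 0 0
  0 0 0 1 0
  0 0 0 0 0
  2 0 0 0 0
  0 0 2 0 0
After step 2: ants at (0,3),(0,1),(0,2)
  0 4 2 1 0
  0 0 0 0 0
  0 0 0 0 0
  1 0 0 0 0
  0 0 1 0 0
After step 3: ants at (0,2),(0,2),(0,1)
  0 5 5 0 0
  0 0 0 0 0
  0 0 0 0 0
  0 0 0 0 0
  0 0 0 0 0
After step 4: ants at (0,1),(0,1),(0,2)
  0 8 6 0 0
  0 0 0 0 0
  0 0 0 0 0
  0 0 0 0 0
  0 0 0 0 0
After step 5: ants at (0,2),(0,2),(0,1)
  0 9 9 0 0
  0 0 0 0 0
  0 0 0 0 0
  0 0 0 0 0
  0 0 0 0 0

0 9 9 0 0
0 0 0 0 0
0 0 0 0 0
0 0 0 0 0
0 0 0 0 0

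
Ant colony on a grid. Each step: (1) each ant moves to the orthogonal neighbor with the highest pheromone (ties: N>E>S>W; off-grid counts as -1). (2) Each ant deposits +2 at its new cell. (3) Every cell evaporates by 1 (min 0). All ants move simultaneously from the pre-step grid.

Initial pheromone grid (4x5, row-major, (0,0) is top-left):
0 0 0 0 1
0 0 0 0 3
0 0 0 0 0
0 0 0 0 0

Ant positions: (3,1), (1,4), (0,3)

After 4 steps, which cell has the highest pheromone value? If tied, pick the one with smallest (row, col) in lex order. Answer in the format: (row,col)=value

Answer: (1,4)=7

Derivation:
Step 1: ant0:(3,1)->N->(2,1) | ant1:(1,4)->N->(0,4) | ant2:(0,3)->E->(0,4)
  grid max=4 at (0,4)
Step 2: ant0:(2,1)->N->(1,1) | ant1:(0,4)->S->(1,4) | ant2:(0,4)->S->(1,4)
  grid max=5 at (1,4)
Step 3: ant0:(1,1)->N->(0,1) | ant1:(1,4)->N->(0,4) | ant2:(1,4)->N->(0,4)
  grid max=6 at (0,4)
Step 4: ant0:(0,1)->E->(0,2) | ant1:(0,4)->S->(1,4) | ant2:(0,4)->S->(1,4)
  grid max=7 at (1,4)
Final grid:
  0 0 1 0 5
  0 0 0 0 7
  0 0 0 0 0
  0 0 0 0 0
Max pheromone 7 at (1,4)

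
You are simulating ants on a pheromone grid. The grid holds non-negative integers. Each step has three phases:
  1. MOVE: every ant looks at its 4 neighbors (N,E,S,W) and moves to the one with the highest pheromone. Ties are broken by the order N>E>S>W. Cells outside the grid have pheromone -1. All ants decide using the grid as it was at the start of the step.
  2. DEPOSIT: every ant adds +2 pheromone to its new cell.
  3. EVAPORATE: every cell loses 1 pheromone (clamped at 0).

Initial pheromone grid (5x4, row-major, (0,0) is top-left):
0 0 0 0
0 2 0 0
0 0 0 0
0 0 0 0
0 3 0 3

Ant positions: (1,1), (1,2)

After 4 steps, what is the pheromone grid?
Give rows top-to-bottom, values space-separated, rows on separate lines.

After step 1: ants at (0,1),(1,1)
  0 1 0 0
  0 3 0 0
  0 0 0 0
  0 0 0 0
  0 2 0 2
After step 2: ants at (1,1),(0,1)
  0 2 0 0
  0 4 0 0
  0 0 0 0
  0 0 0 0
  0 1 0 1
After step 3: ants at (0,1),(1,1)
  0 3 0 0
  0 5 0 0
  0 0 0 0
  0 0 0 0
  0 0 0 0
After step 4: ants at (1,1),(0,1)
  0 4 0 0
  0 6 0 0
  0 0 0 0
  0 0 0 0
  0 0 0 0

0 4 0 0
0 6 0 0
0 0 0 0
0 0 0 0
0 0 0 0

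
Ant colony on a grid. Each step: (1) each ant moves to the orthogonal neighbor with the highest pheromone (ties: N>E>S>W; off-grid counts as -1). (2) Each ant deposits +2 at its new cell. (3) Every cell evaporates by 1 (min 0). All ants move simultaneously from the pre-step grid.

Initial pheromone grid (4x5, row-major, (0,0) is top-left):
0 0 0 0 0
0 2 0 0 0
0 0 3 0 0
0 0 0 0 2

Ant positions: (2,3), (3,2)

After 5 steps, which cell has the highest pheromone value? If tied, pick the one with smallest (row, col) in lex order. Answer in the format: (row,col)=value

Answer: (2,2)=10

Derivation:
Step 1: ant0:(2,3)->W->(2,2) | ant1:(3,2)->N->(2,2)
  grid max=6 at (2,2)
Step 2: ant0:(2,2)->N->(1,2) | ant1:(2,2)->N->(1,2)
  grid max=5 at (2,2)
Step 3: ant0:(1,2)->S->(2,2) | ant1:(1,2)->S->(2,2)
  grid max=8 at (2,2)
Step 4: ant0:(2,2)->N->(1,2) | ant1:(2,2)->N->(1,2)
  grid max=7 at (2,2)
Step 5: ant0:(1,2)->S->(2,2) | ant1:(1,2)->S->(2,2)
  grid max=10 at (2,2)
Final grid:
  0 0 0 0 0
  0 0 4 0 0
  0 0 10 0 0
  0 0 0 0 0
Max pheromone 10 at (2,2)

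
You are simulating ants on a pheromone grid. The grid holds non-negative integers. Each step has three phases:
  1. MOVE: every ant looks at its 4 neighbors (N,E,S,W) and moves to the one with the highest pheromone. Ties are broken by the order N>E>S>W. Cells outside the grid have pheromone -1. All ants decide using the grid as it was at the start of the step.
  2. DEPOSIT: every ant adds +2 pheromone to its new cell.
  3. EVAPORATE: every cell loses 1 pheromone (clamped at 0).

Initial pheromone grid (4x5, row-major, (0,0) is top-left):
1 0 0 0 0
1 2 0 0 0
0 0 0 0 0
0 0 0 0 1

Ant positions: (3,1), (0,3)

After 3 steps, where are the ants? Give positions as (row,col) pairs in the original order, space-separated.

Step 1: ant0:(3,1)->N->(2,1) | ant1:(0,3)->E->(0,4)
  grid max=1 at (0,4)
Step 2: ant0:(2,1)->N->(1,1) | ant1:(0,4)->S->(1,4)
  grid max=2 at (1,1)
Step 3: ant0:(1,1)->N->(0,1) | ant1:(1,4)->N->(0,4)
  grid max=1 at (0,1)

(0,1) (0,4)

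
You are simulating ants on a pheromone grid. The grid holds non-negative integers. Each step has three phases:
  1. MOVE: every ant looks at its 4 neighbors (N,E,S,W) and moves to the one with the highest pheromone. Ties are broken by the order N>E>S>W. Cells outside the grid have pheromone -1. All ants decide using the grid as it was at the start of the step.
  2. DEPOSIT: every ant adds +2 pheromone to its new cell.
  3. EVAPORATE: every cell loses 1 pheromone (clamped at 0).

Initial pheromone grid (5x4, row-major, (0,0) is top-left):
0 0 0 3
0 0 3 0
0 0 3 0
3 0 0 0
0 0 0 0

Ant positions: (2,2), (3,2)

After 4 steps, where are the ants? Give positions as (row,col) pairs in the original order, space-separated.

Step 1: ant0:(2,2)->N->(1,2) | ant1:(3,2)->N->(2,2)
  grid max=4 at (1,2)
Step 2: ant0:(1,2)->S->(2,2) | ant1:(2,2)->N->(1,2)
  grid max=5 at (1,2)
Step 3: ant0:(2,2)->N->(1,2) | ant1:(1,2)->S->(2,2)
  grid max=6 at (1,2)
Step 4: ant0:(1,2)->S->(2,2) | ant1:(2,2)->N->(1,2)
  grid max=7 at (1,2)

(2,2) (1,2)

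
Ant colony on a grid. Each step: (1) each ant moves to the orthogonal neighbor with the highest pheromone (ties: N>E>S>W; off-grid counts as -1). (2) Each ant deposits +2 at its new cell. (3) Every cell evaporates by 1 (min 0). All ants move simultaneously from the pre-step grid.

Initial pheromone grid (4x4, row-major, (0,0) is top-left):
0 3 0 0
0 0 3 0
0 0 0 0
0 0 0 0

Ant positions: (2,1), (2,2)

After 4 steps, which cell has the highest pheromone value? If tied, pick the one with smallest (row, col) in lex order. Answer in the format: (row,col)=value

Answer: (1,2)=7

Derivation:
Step 1: ant0:(2,1)->N->(1,1) | ant1:(2,2)->N->(1,2)
  grid max=4 at (1,2)
Step 2: ant0:(1,1)->E->(1,2) | ant1:(1,2)->W->(1,1)
  grid max=5 at (1,2)
Step 3: ant0:(1,2)->W->(1,1) | ant1:(1,1)->E->(1,2)
  grid max=6 at (1,2)
Step 4: ant0:(1,1)->E->(1,2) | ant1:(1,2)->W->(1,1)
  grid max=7 at (1,2)
Final grid:
  0 0 0 0
  0 4 7 0
  0 0 0 0
  0 0 0 0
Max pheromone 7 at (1,2)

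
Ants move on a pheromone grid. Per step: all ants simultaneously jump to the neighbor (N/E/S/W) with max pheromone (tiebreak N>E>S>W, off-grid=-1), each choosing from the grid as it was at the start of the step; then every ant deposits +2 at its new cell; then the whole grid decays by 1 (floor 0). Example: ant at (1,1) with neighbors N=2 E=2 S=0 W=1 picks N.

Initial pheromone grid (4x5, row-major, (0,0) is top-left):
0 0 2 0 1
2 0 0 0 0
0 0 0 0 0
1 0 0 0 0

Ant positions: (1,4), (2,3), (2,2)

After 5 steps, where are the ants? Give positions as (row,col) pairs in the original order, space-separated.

Step 1: ant0:(1,4)->N->(0,4) | ant1:(2,3)->N->(1,3) | ant2:(2,2)->N->(1,2)
  grid max=2 at (0,4)
Step 2: ant0:(0,4)->S->(1,4) | ant1:(1,3)->W->(1,2) | ant2:(1,2)->N->(0,2)
  grid max=2 at (0,2)
Step 3: ant0:(1,4)->N->(0,4) | ant1:(1,2)->N->(0,2) | ant2:(0,2)->S->(1,2)
  grid max=3 at (0,2)
Step 4: ant0:(0,4)->S->(1,4) | ant1:(0,2)->S->(1,2) | ant2:(1,2)->N->(0,2)
  grid max=4 at (0,2)
Step 5: ant0:(1,4)->N->(0,4) | ant1:(1,2)->N->(0,2) | ant2:(0,2)->S->(1,2)
  grid max=5 at (0,2)

(0,4) (0,2) (1,2)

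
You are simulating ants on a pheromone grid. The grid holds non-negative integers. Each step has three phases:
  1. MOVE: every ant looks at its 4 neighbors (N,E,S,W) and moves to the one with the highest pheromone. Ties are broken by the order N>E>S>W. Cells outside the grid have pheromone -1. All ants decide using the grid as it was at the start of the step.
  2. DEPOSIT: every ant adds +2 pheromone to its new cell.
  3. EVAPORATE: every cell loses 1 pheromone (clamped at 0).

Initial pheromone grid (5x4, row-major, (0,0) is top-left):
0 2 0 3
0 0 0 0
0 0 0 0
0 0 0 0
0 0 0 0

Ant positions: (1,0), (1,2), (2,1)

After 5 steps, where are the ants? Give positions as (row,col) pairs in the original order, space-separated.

Step 1: ant0:(1,0)->N->(0,0) | ant1:(1,2)->N->(0,2) | ant2:(2,1)->N->(1,1)
  grid max=2 at (0,3)
Step 2: ant0:(0,0)->E->(0,1) | ant1:(0,2)->E->(0,3) | ant2:(1,1)->N->(0,1)
  grid max=4 at (0,1)
Step 3: ant0:(0,1)->E->(0,2) | ant1:(0,3)->S->(1,3) | ant2:(0,1)->E->(0,2)
  grid max=3 at (0,1)
Step 4: ant0:(0,2)->W->(0,1) | ant1:(1,3)->N->(0,3) | ant2:(0,2)->W->(0,1)
  grid max=6 at (0,1)
Step 5: ant0:(0,1)->E->(0,2) | ant1:(0,3)->W->(0,2) | ant2:(0,1)->E->(0,2)
  grid max=7 at (0,2)

(0,2) (0,2) (0,2)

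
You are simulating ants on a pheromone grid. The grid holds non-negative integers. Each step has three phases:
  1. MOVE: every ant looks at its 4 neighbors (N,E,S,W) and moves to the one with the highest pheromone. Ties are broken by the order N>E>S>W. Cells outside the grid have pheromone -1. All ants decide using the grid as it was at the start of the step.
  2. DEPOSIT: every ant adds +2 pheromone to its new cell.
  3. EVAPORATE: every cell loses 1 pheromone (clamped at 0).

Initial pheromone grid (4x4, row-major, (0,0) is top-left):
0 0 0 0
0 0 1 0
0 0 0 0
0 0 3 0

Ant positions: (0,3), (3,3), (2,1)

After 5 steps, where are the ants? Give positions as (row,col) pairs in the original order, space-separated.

Step 1: ant0:(0,3)->S->(1,3) | ant1:(3,3)->W->(3,2) | ant2:(2,1)->N->(1,1)
  grid max=4 at (3,2)
Step 2: ant0:(1,3)->N->(0,3) | ant1:(3,2)->N->(2,2) | ant2:(1,1)->N->(0,1)
  grid max=3 at (3,2)
Step 3: ant0:(0,3)->S->(1,3) | ant1:(2,2)->S->(3,2) | ant2:(0,1)->E->(0,2)
  grid max=4 at (3,2)
Step 4: ant0:(1,3)->N->(0,3) | ant1:(3,2)->N->(2,2) | ant2:(0,2)->E->(0,3)
  grid max=3 at (0,3)
Step 5: ant0:(0,3)->S->(1,3) | ant1:(2,2)->S->(3,2) | ant2:(0,3)->S->(1,3)
  grid max=4 at (3,2)

(1,3) (3,2) (1,3)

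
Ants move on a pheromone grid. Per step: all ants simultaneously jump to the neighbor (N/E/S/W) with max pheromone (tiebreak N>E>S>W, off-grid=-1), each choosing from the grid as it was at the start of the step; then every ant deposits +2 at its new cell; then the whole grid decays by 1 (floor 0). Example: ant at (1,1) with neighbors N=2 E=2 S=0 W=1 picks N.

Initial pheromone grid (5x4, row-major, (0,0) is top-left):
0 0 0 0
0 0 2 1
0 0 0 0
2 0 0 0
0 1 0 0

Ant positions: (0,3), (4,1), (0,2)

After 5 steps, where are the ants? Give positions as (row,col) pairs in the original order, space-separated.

Step 1: ant0:(0,3)->S->(1,3) | ant1:(4,1)->N->(3,1) | ant2:(0,2)->S->(1,2)
  grid max=3 at (1,2)
Step 2: ant0:(1,3)->W->(1,2) | ant1:(3,1)->W->(3,0) | ant2:(1,2)->E->(1,3)
  grid max=4 at (1,2)
Step 3: ant0:(1,2)->E->(1,3) | ant1:(3,0)->N->(2,0) | ant2:(1,3)->W->(1,2)
  grid max=5 at (1,2)
Step 4: ant0:(1,3)->W->(1,2) | ant1:(2,0)->S->(3,0) | ant2:(1,2)->E->(1,3)
  grid max=6 at (1,2)
Step 5: ant0:(1,2)->E->(1,3) | ant1:(3,0)->N->(2,0) | ant2:(1,3)->W->(1,2)
  grid max=7 at (1,2)

(1,3) (2,0) (1,2)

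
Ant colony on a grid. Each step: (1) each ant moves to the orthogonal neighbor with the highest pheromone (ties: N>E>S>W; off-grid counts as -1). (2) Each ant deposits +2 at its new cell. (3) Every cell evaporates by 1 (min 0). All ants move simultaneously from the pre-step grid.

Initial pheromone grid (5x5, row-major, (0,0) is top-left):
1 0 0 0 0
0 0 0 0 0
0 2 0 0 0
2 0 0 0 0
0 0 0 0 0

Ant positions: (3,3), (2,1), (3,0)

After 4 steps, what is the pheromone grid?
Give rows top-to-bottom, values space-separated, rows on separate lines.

After step 1: ants at (2,3),(1,1),(2,0)
  0 0 0 0 0
  0 1 0 0 0
  1 1 0 1 0
  1 0 0 0 0
  0 0 0 0 0
After step 2: ants at (1,3),(2,1),(2,1)
  0 0 0 0 0
  0 0 0 1 0
  0 4 0 0 0
  0 0 0 0 0
  0 0 0 0 0
After step 3: ants at (0,3),(1,1),(1,1)
  0 0 0 1 0
  0 3 0 0 0
  0 3 0 0 0
  0 0 0 0 0
  0 0 0 0 0
After step 4: ants at (0,4),(2,1),(2,1)
  0 0 0 0 1
  0 2 0 0 0
  0 6 0 0 0
  0 0 0 0 0
  0 0 0 0 0

0 0 0 0 1
0 2 0 0 0
0 6 0 0 0
0 0 0 0 0
0 0 0 0 0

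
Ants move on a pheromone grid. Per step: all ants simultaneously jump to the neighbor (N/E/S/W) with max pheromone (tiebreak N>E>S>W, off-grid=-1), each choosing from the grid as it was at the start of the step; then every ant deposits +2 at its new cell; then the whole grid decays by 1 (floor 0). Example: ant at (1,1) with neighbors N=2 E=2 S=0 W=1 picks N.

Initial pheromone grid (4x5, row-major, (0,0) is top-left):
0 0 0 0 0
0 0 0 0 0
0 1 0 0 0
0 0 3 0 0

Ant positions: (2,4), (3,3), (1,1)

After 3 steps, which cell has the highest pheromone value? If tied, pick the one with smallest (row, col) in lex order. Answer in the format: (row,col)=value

Answer: (3,2)=4

Derivation:
Step 1: ant0:(2,4)->N->(1,4) | ant1:(3,3)->W->(3,2) | ant2:(1,1)->S->(2,1)
  grid max=4 at (3,2)
Step 2: ant0:(1,4)->N->(0,4) | ant1:(3,2)->N->(2,2) | ant2:(2,1)->N->(1,1)
  grid max=3 at (3,2)
Step 3: ant0:(0,4)->S->(1,4) | ant1:(2,2)->S->(3,2) | ant2:(1,1)->S->(2,1)
  grid max=4 at (3,2)
Final grid:
  0 0 0 0 0
  0 0 0 0 1
  0 2 0 0 0
  0 0 4 0 0
Max pheromone 4 at (3,2)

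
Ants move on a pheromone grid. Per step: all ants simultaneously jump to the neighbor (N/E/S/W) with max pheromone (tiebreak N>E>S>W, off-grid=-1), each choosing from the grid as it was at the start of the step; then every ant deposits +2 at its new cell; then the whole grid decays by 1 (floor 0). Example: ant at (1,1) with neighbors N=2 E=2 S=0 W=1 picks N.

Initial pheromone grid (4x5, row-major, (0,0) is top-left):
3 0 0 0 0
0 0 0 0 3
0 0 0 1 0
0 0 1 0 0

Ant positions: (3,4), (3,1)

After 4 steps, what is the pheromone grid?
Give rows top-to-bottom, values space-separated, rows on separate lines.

After step 1: ants at (2,4),(3,2)
  2 0 0 0 0
  0 0 0 0 2
  0 0 0 0 1
  0 0 2 0 0
After step 2: ants at (1,4),(2,2)
  1 0 0 0 0
  0 0 0 0 3
  0 0 1 0 0
  0 0 1 0 0
After step 3: ants at (0,4),(3,2)
  0 0 0 0 1
  0 0 0 0 2
  0 0 0 0 0
  0 0 2 0 0
After step 4: ants at (1,4),(2,2)
  0 0 0 0 0
  0 0 0 0 3
  0 0 1 0 0
  0 0 1 0 0

0 0 0 0 0
0 0 0 0 3
0 0 1 0 0
0 0 1 0 0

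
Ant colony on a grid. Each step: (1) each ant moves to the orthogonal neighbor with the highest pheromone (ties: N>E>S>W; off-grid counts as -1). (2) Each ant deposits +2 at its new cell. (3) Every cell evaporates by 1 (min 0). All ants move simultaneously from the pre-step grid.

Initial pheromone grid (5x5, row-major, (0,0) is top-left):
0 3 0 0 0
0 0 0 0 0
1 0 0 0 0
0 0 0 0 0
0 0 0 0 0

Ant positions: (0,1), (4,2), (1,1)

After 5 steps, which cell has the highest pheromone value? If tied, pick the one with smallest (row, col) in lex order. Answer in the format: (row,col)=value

Answer: (0,1)=10

Derivation:
Step 1: ant0:(0,1)->E->(0,2) | ant1:(4,2)->N->(3,2) | ant2:(1,1)->N->(0,1)
  grid max=4 at (0,1)
Step 2: ant0:(0,2)->W->(0,1) | ant1:(3,2)->N->(2,2) | ant2:(0,1)->E->(0,2)
  grid max=5 at (0,1)
Step 3: ant0:(0,1)->E->(0,2) | ant1:(2,2)->N->(1,2) | ant2:(0,2)->W->(0,1)
  grid max=6 at (0,1)
Step 4: ant0:(0,2)->W->(0,1) | ant1:(1,2)->N->(0,2) | ant2:(0,1)->E->(0,2)
  grid max=7 at (0,1)
Step 5: ant0:(0,1)->E->(0,2) | ant1:(0,2)->W->(0,1) | ant2:(0,2)->W->(0,1)
  grid max=10 at (0,1)
Final grid:
  0 10 7 0 0
  0 0 0 0 0
  0 0 0 0 0
  0 0 0 0 0
  0 0 0 0 0
Max pheromone 10 at (0,1)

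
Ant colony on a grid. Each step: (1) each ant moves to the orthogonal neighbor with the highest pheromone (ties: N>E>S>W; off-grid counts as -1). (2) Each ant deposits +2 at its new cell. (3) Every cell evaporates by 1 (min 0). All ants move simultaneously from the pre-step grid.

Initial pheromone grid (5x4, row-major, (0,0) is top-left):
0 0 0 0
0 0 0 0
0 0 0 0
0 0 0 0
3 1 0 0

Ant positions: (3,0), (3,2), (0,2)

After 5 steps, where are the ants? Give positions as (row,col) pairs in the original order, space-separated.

Step 1: ant0:(3,0)->S->(4,0) | ant1:(3,2)->N->(2,2) | ant2:(0,2)->E->(0,3)
  grid max=4 at (4,0)
Step 2: ant0:(4,0)->N->(3,0) | ant1:(2,2)->N->(1,2) | ant2:(0,3)->S->(1,3)
  grid max=3 at (4,0)
Step 3: ant0:(3,0)->S->(4,0) | ant1:(1,2)->E->(1,3) | ant2:(1,3)->W->(1,2)
  grid max=4 at (4,0)
Step 4: ant0:(4,0)->N->(3,0) | ant1:(1,3)->W->(1,2) | ant2:(1,2)->E->(1,3)
  grid max=3 at (1,2)
Step 5: ant0:(3,0)->S->(4,0) | ant1:(1,2)->E->(1,3) | ant2:(1,3)->W->(1,2)
  grid max=4 at (1,2)

(4,0) (1,3) (1,2)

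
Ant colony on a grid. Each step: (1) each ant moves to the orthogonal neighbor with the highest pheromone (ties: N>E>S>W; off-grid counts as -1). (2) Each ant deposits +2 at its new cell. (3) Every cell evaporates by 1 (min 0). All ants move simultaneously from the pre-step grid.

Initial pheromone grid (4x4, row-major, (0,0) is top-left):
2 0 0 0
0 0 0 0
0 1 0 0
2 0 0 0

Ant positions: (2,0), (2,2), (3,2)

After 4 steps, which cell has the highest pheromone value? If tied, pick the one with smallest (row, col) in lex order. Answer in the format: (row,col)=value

Answer: (2,1)=7

Derivation:
Step 1: ant0:(2,0)->S->(3,0) | ant1:(2,2)->W->(2,1) | ant2:(3,2)->N->(2,2)
  grid max=3 at (3,0)
Step 2: ant0:(3,0)->N->(2,0) | ant1:(2,1)->E->(2,2) | ant2:(2,2)->W->(2,1)
  grid max=3 at (2,1)
Step 3: ant0:(2,0)->E->(2,1) | ant1:(2,2)->W->(2,1) | ant2:(2,1)->E->(2,2)
  grid max=6 at (2,1)
Step 4: ant0:(2,1)->E->(2,2) | ant1:(2,1)->E->(2,2) | ant2:(2,2)->W->(2,1)
  grid max=7 at (2,1)
Final grid:
  0 0 0 0
  0 0 0 0
  0 7 6 0
  0 0 0 0
Max pheromone 7 at (2,1)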